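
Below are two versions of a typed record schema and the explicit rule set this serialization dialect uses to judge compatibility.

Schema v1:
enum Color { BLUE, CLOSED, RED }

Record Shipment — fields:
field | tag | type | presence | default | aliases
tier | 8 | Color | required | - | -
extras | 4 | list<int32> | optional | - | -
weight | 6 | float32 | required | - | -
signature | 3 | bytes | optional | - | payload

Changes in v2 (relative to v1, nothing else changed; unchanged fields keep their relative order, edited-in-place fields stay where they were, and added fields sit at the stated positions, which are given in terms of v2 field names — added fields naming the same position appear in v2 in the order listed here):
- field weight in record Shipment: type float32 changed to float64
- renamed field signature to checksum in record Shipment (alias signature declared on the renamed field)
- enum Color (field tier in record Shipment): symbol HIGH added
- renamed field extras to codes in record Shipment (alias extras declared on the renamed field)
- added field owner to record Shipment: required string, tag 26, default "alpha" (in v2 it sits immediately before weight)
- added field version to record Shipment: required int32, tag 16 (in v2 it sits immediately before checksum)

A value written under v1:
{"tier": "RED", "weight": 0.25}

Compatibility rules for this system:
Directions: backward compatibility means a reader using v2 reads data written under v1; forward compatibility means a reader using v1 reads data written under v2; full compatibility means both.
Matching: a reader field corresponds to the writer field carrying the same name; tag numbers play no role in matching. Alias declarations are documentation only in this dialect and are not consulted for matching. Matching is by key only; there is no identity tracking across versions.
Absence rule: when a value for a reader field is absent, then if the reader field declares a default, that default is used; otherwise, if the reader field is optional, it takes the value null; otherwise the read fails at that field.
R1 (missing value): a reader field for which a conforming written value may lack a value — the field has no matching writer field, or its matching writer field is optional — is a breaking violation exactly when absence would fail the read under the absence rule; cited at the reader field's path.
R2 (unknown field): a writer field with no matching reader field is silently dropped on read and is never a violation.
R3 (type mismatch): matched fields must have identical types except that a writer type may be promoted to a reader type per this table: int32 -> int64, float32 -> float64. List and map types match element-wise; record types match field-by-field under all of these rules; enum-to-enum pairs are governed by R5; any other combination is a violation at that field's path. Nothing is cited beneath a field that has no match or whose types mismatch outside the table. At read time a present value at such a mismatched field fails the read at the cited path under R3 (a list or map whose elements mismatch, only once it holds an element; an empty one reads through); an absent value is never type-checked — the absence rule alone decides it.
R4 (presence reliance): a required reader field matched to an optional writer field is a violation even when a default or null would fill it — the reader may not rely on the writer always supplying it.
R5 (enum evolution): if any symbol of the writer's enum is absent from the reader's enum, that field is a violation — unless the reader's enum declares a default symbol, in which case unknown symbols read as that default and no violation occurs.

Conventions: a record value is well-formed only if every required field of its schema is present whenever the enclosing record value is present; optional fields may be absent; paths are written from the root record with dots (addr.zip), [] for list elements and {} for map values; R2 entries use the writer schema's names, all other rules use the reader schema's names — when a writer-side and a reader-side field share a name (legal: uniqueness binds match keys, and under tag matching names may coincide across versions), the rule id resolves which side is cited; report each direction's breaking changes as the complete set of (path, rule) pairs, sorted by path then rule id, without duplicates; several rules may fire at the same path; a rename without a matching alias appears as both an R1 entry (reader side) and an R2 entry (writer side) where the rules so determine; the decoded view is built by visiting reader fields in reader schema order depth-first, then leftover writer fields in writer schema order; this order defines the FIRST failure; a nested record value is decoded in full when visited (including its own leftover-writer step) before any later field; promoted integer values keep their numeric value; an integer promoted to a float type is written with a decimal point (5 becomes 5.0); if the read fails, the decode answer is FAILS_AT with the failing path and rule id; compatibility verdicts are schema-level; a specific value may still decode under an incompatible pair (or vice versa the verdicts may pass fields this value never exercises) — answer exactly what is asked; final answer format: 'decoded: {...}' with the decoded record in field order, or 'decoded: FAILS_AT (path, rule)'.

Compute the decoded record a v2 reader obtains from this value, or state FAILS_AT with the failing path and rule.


arrows below run writer -> reader for Shipment
decode walk for Shipment under reader schema v2:
  tier := "RED"
  codes := null (not supplied -> null)
  owner := "alpha" (no value, default fills)
  weight := 0.25 (float32 -> float64)
  read fails at version under R1 (no fill)
  => FAILS_AT (version, R1)
remaining Shipment differences; none change what is asked:
  field weight in record Shipment: type float32 changed to float64 -> shifts the Shipment verdicts, not this decode
  renamed field signature to checksum in record Shipment (alias signature declared on the renamed field) -> triggers nothing under the printed rules; the Shipment answer is the same either way
  enum Color (field tier in record Shipment): symbol HIGH added -> shifts the Shipment verdicts, not this decode
  renamed field extras to codes in record Shipment (alias extras declared on the renamed field) -> triggers nothing under the printed rules; the Shipment answer is the same either way
  added field owner to record Shipment: required string, tag 26, default "alpha" (in v2 it sits immediately before weight) -> triggers nothing under the printed rules; the Shipment answer is the same either way

decoded: FAILS_AT (version, R1)


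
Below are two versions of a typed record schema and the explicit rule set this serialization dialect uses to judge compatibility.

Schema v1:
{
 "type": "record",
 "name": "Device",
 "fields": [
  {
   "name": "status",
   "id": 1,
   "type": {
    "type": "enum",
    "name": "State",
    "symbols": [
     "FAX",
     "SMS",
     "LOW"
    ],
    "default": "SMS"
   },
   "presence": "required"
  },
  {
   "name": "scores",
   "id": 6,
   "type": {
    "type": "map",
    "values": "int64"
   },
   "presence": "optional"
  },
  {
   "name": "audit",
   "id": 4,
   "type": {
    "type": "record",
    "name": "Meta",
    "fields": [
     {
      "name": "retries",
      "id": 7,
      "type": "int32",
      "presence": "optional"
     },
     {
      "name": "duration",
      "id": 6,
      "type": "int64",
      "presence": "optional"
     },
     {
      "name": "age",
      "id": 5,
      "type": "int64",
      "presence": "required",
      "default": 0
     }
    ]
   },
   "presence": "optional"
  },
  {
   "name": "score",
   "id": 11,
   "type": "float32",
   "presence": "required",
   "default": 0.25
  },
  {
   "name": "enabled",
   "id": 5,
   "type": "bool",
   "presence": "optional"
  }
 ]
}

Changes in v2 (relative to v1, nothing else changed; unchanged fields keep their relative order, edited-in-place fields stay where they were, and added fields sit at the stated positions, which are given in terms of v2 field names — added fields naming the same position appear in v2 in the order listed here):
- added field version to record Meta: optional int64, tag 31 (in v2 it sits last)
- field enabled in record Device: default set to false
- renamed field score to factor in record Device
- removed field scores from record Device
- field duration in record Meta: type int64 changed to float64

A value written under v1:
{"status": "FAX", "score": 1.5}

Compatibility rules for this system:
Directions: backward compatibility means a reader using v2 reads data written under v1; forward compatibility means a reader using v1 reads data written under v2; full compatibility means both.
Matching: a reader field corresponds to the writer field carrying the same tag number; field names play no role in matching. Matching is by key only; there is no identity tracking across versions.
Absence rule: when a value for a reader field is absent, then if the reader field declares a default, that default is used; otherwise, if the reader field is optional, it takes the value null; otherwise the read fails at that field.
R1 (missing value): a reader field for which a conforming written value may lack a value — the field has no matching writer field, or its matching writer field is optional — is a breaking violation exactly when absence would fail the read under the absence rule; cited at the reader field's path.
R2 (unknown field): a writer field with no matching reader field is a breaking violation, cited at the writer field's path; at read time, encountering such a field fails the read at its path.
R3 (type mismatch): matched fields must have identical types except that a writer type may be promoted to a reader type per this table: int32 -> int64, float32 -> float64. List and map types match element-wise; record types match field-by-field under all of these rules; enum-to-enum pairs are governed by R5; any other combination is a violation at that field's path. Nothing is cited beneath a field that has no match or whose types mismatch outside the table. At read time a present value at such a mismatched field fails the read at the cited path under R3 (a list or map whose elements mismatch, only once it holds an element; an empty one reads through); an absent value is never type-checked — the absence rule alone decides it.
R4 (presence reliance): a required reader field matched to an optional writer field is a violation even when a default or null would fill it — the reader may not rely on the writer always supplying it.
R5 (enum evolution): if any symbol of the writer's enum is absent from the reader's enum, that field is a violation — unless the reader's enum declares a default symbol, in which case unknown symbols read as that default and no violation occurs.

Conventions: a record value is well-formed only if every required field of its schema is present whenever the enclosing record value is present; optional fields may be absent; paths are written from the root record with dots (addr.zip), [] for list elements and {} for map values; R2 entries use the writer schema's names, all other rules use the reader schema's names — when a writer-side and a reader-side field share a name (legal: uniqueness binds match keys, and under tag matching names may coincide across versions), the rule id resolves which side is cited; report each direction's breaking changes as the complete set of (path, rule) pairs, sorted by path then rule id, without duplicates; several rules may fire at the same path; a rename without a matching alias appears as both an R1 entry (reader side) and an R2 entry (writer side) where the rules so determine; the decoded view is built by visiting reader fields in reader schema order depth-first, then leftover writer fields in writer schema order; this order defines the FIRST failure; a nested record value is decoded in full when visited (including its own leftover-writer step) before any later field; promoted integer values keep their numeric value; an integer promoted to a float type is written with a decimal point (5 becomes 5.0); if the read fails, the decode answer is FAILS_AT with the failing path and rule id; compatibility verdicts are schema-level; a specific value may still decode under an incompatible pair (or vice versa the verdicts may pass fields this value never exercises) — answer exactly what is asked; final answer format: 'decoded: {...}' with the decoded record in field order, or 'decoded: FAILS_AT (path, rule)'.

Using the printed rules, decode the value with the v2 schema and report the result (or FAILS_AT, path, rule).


in Device below, arrows point writer -> reader
decode walk for Device under reader schema v2:
  status := "FAX"
  audit := null (not supplied -> null)
  factor := 1.5 (from writer score)
  enabled := false (no value, default fills)
  => decoded: {"status": "FAX", "audit": null, "factor": 1.5, "enabled": false}
checking off the Device differences that do not matter here:
  added field version to record Meta: optional int64, tag 31 (in v2 it sits last) -> schema-level compatibility only; this Device value's decode is unchanged
  field duration in record Meta: type int64 changed to float64 -> schema-level compatibility only; this Device value's decode is unchanged

decoded: {"status": "FAX", "audit": null, "factor": 1.5, "enabled": false}


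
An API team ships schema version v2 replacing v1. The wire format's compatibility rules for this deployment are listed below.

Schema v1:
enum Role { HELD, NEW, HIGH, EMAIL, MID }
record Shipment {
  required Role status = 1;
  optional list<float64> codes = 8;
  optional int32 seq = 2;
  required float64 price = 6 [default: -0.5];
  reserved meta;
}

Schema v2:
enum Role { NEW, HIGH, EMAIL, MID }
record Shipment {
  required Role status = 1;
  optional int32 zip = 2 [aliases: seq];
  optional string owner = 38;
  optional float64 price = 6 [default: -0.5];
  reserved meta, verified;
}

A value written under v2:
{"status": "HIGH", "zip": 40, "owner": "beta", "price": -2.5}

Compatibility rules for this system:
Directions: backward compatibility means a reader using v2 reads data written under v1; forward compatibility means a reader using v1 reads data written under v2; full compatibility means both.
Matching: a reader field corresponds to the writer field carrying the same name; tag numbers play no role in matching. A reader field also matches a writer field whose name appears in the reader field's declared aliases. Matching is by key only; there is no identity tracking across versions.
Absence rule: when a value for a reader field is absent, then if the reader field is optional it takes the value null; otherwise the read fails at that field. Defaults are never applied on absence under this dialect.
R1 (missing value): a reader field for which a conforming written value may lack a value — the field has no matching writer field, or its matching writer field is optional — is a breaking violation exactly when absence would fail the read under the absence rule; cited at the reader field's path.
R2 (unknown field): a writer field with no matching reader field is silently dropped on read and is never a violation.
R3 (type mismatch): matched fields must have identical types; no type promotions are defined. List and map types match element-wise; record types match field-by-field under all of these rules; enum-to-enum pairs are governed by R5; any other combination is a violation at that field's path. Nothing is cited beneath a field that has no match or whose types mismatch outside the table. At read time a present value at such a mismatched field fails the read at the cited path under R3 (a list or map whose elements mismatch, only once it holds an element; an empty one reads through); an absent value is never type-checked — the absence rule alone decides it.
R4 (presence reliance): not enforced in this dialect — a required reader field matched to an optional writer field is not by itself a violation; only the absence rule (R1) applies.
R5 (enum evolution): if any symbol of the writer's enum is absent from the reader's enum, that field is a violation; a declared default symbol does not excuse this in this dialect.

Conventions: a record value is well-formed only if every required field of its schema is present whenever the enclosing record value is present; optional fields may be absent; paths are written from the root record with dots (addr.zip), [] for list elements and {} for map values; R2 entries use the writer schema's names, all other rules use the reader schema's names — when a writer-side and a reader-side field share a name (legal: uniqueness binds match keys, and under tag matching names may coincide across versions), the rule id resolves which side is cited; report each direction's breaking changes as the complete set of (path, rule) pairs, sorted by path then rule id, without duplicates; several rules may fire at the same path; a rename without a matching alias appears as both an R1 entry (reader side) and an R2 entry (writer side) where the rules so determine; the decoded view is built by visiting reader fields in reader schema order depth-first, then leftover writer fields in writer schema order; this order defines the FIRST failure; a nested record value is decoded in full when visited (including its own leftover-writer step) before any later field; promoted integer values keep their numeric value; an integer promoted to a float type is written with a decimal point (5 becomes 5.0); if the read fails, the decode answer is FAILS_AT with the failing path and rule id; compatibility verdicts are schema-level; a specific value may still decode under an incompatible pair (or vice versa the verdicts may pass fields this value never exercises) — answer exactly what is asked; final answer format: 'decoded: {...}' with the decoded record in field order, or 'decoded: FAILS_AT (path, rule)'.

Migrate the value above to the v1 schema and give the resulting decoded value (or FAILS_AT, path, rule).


each type pair in Shipment: writer, then reader
decode (reader v1):
  status := "HIGH"
  codes := null (not supplied -> null)
  seq := null (not supplied -> null)
  price := -2.5
  writer zip: unmatched, discarded
  writer owner: unmatched, discarded
  => decoded: {"status": "HIGH", "codes": null, "seq": null, "price": -2.5}
the rest of the Shipment diff is inert for this question:
  field price in record Shipment: required changed to optional -> shifts the Shipment verdicts, not this decode
  removed field codes from record Shipment -> triggers nothing under the printed rules; the Shipment answer is the same either way
  enum Role (field status in record Shipment): symbol HELD removed -> shifts the Shipment verdicts, not this decode
  added field owner to record Shipment: optional string, tag 38 (in v2 it sits immediately before price) -> triggers nothing under the printed rules; the Shipment answer is the same either way

decoded: {"status": "HIGH", "codes": null, "seq": null, "price": -2.5}


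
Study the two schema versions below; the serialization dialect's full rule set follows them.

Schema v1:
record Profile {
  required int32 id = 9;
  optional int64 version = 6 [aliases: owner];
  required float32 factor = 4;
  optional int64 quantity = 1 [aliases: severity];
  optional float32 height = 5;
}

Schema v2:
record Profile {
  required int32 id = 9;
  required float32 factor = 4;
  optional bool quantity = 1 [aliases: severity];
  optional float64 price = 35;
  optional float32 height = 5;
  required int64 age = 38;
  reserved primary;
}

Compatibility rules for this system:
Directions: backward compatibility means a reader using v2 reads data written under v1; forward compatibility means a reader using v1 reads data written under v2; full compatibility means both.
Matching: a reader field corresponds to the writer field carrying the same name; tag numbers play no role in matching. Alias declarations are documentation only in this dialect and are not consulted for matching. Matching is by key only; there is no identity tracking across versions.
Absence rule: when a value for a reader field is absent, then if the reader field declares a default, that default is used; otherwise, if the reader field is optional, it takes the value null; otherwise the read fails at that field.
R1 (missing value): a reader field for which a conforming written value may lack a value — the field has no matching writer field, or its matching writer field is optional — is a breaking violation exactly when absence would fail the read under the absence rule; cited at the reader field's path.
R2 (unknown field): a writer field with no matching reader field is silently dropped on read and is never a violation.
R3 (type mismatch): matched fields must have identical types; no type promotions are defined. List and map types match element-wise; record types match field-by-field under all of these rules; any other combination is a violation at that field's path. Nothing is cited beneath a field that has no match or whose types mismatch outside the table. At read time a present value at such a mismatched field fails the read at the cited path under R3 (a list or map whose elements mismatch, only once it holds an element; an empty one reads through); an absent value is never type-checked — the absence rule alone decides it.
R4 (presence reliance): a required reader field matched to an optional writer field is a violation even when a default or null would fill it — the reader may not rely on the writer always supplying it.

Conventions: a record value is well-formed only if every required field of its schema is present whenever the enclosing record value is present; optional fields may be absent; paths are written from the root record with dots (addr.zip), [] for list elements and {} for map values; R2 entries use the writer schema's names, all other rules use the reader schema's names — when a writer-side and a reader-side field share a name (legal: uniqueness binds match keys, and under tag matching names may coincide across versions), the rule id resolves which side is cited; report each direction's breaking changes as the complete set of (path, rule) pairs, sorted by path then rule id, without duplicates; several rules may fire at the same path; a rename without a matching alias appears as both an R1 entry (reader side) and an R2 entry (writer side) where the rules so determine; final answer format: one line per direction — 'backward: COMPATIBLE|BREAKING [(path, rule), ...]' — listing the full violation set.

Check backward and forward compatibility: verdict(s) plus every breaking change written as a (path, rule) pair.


the writer's type comes first in each Profile pair
checking backward for Profile: reader v2 against writer v1:
  writer required, int32 -> int32: reader id maps from writer id
  writer required, float32 -> float32: reader factor maps from writer factor
  writer optional, int64 -> bool: reader quantity maps from writer quantity
  no writer field matches reader price
  writer optional, float32 -> float32: reader height maps from writer height
  no writer field matches reader age
  writer version: unknown to reader
  rule R1 violated at age
  rule R3 violated at quantity
  => 2 violation(s): backward is BREAKING for Profile
checking forward for Profile: reader v1 against writer v2:
  writer required, int32 -> int32: reader id maps from writer id
  no writer field matches reader version
  writer required, float32 -> float32: reader factor maps from writer factor
  writer optional, bool -> int64: reader quantity maps from writer quantity
  writer optional, float32 -> float32: reader height maps from writer height
  writer price: unknown to reader
  writer age: unknown to reader
  rule R3 violated at quantity
  => 1 violation(s): forward is BREAKING for Profile

backward: BREAKING [(age, R1), (quantity, R3)]; forward: BREAKING [(quantity, R3)]


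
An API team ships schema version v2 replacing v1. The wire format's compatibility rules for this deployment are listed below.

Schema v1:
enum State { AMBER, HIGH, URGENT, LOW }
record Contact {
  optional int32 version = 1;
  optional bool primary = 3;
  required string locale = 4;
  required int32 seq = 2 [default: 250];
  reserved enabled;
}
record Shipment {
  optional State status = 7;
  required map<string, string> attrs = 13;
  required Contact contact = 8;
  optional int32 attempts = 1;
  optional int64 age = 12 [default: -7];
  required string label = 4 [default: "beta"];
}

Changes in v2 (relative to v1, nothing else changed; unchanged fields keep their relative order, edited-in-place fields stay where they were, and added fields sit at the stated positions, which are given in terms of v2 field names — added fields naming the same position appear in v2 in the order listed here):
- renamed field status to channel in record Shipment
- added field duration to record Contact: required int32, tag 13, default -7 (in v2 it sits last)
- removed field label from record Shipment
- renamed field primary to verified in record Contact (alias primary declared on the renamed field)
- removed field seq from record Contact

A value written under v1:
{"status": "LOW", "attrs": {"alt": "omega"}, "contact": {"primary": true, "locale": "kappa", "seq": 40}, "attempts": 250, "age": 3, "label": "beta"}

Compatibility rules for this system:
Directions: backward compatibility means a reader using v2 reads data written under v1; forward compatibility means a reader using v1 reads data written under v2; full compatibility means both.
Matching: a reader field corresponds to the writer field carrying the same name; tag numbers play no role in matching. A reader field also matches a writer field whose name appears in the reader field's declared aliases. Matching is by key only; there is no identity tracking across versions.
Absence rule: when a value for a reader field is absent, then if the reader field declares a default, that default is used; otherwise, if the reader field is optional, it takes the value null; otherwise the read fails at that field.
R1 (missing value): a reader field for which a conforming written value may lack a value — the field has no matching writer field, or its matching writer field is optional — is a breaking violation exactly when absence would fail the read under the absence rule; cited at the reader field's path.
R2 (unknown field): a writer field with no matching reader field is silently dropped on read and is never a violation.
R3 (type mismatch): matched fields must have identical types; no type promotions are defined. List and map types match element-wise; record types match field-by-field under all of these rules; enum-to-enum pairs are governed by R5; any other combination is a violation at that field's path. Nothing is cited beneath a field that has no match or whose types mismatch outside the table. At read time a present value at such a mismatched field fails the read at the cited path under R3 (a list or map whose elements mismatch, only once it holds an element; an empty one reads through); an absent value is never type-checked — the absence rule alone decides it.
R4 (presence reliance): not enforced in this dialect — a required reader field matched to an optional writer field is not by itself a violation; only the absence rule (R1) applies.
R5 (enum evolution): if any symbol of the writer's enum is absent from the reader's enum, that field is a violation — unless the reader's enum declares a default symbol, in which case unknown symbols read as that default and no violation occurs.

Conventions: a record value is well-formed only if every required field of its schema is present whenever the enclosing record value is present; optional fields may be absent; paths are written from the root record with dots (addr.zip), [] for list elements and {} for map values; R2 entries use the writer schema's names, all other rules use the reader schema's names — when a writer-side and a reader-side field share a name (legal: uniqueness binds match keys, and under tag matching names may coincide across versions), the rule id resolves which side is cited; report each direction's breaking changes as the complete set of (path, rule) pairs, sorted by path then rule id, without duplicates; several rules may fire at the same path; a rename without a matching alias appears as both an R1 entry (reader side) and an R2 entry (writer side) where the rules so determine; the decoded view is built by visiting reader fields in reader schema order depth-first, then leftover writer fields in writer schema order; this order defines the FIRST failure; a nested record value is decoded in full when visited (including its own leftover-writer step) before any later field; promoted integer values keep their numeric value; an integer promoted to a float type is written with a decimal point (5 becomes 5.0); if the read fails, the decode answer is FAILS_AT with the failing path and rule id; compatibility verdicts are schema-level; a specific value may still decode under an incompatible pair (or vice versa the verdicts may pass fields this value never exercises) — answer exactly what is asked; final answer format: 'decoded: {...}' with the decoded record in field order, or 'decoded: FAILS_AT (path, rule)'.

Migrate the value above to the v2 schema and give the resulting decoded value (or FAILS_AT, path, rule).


each type pair in Shipment: writer, then reader
migrating the Shipment value to v2:
  channel := null (not supplied -> null)
  attrs := {"alt": "omega"}
  contact.version := null (not supplied -> null)
  contact.verified := true (from writer primary)
  contact.locale := "kappa"
  contact.duration := -7 (no value, default fills)
  writer contact.seq: unmatched, discarded
  attempts := 250
  age := 3
  writer status: unmatched, discarded
  writer label: unmatched, discarded
  => decoded: {"channel": null, "attrs": {"alt": "omega"}, "contact": {"version": null, "verified": true, "locale": "kappa", "duration": -7}, "attempts": 250, "age": 3}

decoded: {"channel": null, "attrs": {"alt": "omega"}, "contact": {"version": null, "verified": true, "locale": "kappa", "duration": -7}, "attempts": 250, "age": 3}


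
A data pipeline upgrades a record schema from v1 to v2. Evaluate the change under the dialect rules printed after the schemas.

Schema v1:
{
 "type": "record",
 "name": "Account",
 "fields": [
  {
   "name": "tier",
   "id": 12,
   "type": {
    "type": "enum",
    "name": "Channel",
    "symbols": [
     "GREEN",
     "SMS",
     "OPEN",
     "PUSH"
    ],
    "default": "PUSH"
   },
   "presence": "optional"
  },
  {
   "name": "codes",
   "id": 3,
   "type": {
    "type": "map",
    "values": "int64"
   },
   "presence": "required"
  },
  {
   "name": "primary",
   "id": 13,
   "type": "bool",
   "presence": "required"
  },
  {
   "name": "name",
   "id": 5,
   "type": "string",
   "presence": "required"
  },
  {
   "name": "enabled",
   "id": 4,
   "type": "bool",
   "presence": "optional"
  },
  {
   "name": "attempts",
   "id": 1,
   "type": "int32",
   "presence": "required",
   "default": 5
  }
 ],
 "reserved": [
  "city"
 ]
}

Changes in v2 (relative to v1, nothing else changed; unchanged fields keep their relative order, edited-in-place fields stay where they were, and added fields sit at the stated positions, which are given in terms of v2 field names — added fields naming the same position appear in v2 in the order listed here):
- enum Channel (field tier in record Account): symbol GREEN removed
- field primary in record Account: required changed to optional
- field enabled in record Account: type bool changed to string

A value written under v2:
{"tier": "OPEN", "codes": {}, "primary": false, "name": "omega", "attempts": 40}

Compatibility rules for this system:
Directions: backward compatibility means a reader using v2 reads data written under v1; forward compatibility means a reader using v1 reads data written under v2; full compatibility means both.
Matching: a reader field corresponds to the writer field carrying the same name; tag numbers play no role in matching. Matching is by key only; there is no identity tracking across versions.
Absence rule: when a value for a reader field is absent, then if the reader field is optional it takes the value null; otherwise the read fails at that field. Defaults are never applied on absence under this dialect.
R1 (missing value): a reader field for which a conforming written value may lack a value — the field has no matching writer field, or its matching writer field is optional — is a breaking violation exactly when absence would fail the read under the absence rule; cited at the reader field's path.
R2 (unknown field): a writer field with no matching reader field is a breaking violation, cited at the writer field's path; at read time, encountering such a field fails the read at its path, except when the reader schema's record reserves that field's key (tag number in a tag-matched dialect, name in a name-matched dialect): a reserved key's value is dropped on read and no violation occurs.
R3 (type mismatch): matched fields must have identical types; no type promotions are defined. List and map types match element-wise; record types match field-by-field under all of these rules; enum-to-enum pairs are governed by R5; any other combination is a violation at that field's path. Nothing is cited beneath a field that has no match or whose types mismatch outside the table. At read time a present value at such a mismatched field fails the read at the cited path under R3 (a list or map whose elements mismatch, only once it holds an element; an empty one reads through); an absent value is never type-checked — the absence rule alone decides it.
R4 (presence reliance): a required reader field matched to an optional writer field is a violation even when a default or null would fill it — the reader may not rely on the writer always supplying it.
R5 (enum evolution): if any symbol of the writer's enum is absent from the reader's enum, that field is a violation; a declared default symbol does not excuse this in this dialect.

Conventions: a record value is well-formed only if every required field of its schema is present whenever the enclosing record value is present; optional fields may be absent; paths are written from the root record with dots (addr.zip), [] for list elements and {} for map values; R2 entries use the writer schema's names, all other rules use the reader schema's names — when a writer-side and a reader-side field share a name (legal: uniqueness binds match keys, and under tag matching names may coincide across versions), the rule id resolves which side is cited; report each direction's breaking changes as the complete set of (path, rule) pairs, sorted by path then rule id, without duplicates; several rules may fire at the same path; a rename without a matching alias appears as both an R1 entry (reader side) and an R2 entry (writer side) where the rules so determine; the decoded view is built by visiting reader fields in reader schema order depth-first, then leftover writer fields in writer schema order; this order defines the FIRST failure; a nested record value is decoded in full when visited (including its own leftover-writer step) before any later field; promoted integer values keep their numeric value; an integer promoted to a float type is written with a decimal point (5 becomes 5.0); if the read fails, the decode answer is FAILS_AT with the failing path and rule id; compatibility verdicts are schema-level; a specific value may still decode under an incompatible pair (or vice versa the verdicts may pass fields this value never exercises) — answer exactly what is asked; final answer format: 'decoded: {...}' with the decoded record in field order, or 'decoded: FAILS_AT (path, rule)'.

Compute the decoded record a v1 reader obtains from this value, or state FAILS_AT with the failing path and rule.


in Account below, arrows point writer -> reader
migrating the Account value to v1:
  tier := "OPEN"
  codes := {}
  primary := false
  name := "omega"
  enabled := null (absent, optional -> null)
  attempts := 40
  => decoded: {"tier": "OPEN", "codes": {}, "primary": false, "name": "omega", "enabled": null, "attempts": 40}
remaining Account differences; none change what is asked:
  enum Channel (field tier in record Account): symbol GREEN removed -> affects the rule determinations only; this particular Account value decodes identically
  field primary in record Account: required changed to optional -> affects the rule determinations only; this particular Account value decodes identically
  field enabled in record Account: type bool changed to string -> affects the rule determinations only; this particular Account value decodes identically

decoded: {"tier": "OPEN", "codes": {}, "primary": false, "name": "omega", "enabled": null, "attempts": 40}


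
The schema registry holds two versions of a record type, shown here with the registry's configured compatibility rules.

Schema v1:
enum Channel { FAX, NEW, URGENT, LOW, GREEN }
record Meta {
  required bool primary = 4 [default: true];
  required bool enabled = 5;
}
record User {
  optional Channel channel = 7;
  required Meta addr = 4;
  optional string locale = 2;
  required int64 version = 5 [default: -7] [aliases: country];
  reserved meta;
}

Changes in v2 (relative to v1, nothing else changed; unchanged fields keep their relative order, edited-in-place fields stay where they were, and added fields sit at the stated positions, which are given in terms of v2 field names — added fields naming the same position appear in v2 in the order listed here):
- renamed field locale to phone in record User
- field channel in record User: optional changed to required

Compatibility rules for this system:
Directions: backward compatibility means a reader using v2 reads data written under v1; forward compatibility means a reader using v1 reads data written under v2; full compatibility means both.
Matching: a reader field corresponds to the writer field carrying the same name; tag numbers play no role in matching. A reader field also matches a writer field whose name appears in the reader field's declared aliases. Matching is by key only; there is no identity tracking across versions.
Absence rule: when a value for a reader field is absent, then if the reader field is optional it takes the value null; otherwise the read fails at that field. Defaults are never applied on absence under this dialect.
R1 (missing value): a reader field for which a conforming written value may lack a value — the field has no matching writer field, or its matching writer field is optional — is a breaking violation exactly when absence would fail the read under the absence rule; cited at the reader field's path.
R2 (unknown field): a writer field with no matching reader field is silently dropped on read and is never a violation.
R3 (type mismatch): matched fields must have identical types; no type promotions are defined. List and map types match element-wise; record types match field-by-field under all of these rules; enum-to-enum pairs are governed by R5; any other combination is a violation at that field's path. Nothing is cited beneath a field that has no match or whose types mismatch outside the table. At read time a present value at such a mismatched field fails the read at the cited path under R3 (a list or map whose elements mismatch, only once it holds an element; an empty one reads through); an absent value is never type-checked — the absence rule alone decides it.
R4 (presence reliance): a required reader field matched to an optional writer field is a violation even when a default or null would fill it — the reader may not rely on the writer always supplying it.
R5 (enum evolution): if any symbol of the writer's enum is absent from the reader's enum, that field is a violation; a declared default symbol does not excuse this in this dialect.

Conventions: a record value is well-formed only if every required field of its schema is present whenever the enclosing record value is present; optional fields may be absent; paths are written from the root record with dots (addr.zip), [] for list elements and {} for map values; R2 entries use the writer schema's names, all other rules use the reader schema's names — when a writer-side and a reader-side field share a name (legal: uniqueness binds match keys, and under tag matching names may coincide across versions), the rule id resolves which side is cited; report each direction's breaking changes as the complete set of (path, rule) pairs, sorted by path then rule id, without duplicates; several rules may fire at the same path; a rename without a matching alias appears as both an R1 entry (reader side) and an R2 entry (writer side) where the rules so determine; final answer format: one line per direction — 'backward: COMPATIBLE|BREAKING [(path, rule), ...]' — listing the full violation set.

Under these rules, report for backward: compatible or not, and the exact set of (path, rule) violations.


each type pair in User: writer, then reader
backward on User — v2 reading data written by v1:
  channel <- channel (Channel -> Channel, writer optional)
  addr <- addr (Meta -> Meta, writer required)
  phone: no writer-side match
  version <- version (int64 -> int64, writer required)
  leftover writer field: locale
  addr.primary <- addr.primary (bool -> bool, writer required)
  addr.enabled <- addr.enabled (bool -> bool, writer required)
  violation R1 at channel
  violation R4 at channel
  => 2 violation(s): backward is BREAKING for User
the other User changes do not affect what is asked:
  renamed field locale to phone in record User -> no rule fires on it in User's dialect; the asked verdict holds

backward: BREAKING [(channel, R1), (channel, R4)]
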